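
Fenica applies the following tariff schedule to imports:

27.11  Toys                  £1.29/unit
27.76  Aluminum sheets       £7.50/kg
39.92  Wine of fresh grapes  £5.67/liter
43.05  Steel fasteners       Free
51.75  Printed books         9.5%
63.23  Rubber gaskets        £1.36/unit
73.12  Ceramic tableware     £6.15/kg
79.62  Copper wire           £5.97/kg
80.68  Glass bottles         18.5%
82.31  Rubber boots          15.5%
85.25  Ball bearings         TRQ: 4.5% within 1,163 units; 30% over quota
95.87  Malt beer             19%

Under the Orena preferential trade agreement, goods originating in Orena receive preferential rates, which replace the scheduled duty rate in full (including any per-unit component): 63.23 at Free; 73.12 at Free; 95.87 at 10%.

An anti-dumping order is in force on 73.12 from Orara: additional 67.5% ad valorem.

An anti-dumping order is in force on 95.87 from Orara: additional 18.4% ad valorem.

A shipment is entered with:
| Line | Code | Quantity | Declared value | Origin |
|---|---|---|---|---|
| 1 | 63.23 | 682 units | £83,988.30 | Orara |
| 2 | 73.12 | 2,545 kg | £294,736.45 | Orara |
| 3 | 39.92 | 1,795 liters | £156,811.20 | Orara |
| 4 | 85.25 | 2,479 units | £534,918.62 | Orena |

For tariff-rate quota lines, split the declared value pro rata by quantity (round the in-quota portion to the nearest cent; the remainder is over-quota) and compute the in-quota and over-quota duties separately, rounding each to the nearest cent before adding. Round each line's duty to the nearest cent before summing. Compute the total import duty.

£322,186.81

Line 1 (63.23, Orara, 682 units, £83,988.30):
Base rate for 63.23 is £1.36/unit.
63.23 has an FTA preferential rate, but origin Orara is not Orena; base rate stands.
Duty = 682 × £1.36 = £927.52.
Line 2 (73.12, Orara, 2,545 kg, £294,736.45):
Base rate for 73.12 is £6.15/kg.
73.12 has an FTA preferential rate, but origin Orara is not Orena; base rate stands.
Additional duty on 73.12 from Orara: +67.5% ad valorem. Applied ad valorem rate = 67.5%.
Duty = £294,736.45 × 67.5% + 2,545 × £6.15 = £214,598.85.
Line 3 (39.92, Orara, 1,795 liters, £156,811.20):
Base rate for 39.92 is £5.67/liter.
Duty = 1,795 × £5.67 = £10,177.65.
Line 4 (85.25, Orena, 2,479 units, £534,918.62):
Code 85.25 is under a tariff-rate quota (threshold 1,163 units). In-quota: 1,163 units at 4.5%; over-quota: 1,316 units at 30%.
Pro-rata value split: in-quota = £534,918.62 × 1,163/2,479 = £250,952.14; over-quota = £534,918.62 − £250,952.14 = £283,966.48.
In-quota duty = £250,952.14 × 4.5% = £11,292.85. Over-quota duty = £283,966.48 × 30% = £85,189.94.
Line duty = £11,292.85 + £85,189.94 = £96,482.79.
Total = £927.52 + £214,598.85 + £10,177.65 + £96,482.79 = £322,186.81.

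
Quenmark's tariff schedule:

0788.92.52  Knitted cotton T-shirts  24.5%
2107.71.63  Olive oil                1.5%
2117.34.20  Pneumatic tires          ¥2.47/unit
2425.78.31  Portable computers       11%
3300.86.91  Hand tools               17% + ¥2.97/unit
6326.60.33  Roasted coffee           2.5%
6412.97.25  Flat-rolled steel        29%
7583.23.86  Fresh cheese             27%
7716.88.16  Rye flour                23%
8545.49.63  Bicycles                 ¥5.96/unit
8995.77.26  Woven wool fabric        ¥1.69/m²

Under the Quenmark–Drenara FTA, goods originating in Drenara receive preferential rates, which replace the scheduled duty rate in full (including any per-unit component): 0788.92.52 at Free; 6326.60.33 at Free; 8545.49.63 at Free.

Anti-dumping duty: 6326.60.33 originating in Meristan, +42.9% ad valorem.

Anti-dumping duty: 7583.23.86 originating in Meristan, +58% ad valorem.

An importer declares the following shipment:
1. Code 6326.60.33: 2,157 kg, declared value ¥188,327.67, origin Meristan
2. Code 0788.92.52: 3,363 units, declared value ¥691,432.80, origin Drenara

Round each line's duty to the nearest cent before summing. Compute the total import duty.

Line 1 (6326.60.33, Meristan, 2,157 kg, ¥188,327.67):
Base rate for 6326.60.33 is 2.5%.
6326.60.33 has an FTA preferential rate, but origin Meristan is not Drenara; base rate stands.
Additional duty on 6326.60.33 from Meristan: +42.9%. Applied ad valorem rate: 2.5% + 42.9% = 45.4%.
Duty = ¥188,327.67 × 45.4% = ¥85,500.76.
Line 2 (0788.92.52, Drenara, 3,363 units, ¥691,432.80):
Base rate for 0788.92.52 is 24.5%.
Origin Drenara qualifies under the Quenmark–Drenara agreement and 0788.92.52 is covered: preferential rate Free applies instead.
Duty = ¥691,432.80 × 0% = ¥0.00.
Total = ¥85,500.76 + ¥0.00 = ¥85,500.76.

¥85,500.76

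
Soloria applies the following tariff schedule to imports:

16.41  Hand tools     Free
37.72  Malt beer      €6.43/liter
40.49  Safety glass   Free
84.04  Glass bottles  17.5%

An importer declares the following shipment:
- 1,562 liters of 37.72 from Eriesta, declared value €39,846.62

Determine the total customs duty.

€10,043.66

Line 1 (37.72, Eriesta, 1,562 liters, €39,846.62):
Base rate for 37.72 is €6.43/liter.
Duty = 1,562 × €6.43 = €10,043.66.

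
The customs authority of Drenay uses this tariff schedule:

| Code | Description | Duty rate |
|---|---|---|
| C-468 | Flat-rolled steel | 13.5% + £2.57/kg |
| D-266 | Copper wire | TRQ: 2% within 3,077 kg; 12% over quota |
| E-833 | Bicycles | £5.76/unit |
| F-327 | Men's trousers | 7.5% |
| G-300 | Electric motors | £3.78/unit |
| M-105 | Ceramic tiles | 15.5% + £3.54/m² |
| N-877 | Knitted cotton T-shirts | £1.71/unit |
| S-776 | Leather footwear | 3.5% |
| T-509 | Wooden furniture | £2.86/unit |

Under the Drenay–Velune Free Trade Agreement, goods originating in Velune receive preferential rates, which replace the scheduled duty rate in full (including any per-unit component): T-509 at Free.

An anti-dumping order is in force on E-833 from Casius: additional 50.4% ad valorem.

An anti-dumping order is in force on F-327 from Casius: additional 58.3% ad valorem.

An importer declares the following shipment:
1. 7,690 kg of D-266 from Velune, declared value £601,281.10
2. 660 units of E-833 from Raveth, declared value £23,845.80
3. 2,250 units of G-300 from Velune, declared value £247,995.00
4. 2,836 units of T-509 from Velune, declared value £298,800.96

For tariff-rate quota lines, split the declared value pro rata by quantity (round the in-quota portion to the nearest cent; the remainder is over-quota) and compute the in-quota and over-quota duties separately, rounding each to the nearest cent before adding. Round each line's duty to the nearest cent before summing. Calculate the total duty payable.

£60,401.27

Line 1 (D-266, Velune, 7,690 kg, £601,281.10):
Code D-266 is under a tariff-rate quota (threshold 3,077 kg). In-quota: 3,077 kg at 2%; over-quota: 4,613 kg at 12%.
Pro-rata value split: in-quota = £601,281.10 × 3,077/7,690 = £240,590.63; over-quota = £601,281.10 − £240,590.63 = £360,690.47.
In-quota duty = £240,590.63 × 2% = £4,811.81. Over-quota duty = £360,690.47 × 12% = £43,282.86.
Line duty = £4,811.81 + £43,282.86 = £48,094.67.
Line 2 (E-833, Raveth, 660 units, £23,845.80):
Base rate for E-833 is £5.76/unit.
The additional-duty order on E-833 targets Casius, not Raveth; it does not apply.
Duty = 660 × £5.76 = £3,801.60.
Line 3 (G-300, Velune, 2,250 units, £247,995.00):
Base rate for G-300 is £3.78/unit.
Origin Velune is the FTA partner but G-300 is not on the preference list; base rate stands.
Duty = 2,250 × £3.78 = £8,505.00.
Line 4 (T-509, Velune, 2,836 units, £298,800.96):
Base rate for T-509 is £2.86/unit.
Origin Velune qualifies under the Drenay–Velune agreement and T-509 is covered: preferential rate Free applies instead.
Duty = £298,800.96 × 0% = £0.00.
Total = £48,094.67 + £3,801.60 + £8,505.00 + £0.00 = £60,401.27.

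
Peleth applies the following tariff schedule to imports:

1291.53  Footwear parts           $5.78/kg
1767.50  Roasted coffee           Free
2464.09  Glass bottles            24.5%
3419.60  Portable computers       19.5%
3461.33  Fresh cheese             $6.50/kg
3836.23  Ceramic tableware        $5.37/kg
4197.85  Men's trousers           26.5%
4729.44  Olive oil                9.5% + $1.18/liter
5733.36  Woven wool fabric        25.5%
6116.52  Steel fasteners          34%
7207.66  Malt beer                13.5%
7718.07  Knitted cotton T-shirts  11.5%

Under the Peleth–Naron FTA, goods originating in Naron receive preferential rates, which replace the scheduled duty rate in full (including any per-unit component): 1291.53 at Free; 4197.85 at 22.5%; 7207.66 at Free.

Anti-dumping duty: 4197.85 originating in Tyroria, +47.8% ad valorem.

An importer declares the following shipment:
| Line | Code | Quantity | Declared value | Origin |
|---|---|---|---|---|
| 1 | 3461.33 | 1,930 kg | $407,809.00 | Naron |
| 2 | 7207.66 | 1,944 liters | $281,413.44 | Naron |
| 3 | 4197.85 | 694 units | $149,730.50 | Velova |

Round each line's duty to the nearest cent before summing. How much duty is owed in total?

$52,223.58

Line 1 (3461.33, Naron, 1,930 kg, $407,809.00):
Base rate for 3461.33 is $6.50/kg.
Origin Naron is the FTA partner but 3461.33 is not on the preference list; base rate stands.
Duty = 1,930 × $6.50 = $12,545.00.
Line 2 (7207.66, Naron, 1,944 liters, $281,413.44):
Base rate for 7207.66 is 13.5%.
Origin Naron qualifies under the Peleth–Naron agreement and 7207.66 is covered: preferential rate Free applies instead.
Duty = $281,413.44 × 0% = $0.00.
Line 3 (4197.85, Velova, 694 units, $149,730.50):
Base rate for 4197.85 is 26.5%.
4197.85 has an FTA preferential rate, but origin Velova is not Naron; base rate stands.
The additional-duty order on 4197.85 targets Tyroria, not Velova; it does not apply.
Duty = $149,730.50 × 26.5% = $39,678.58.
Total = $12,545.00 + $0.00 + $39,678.58 = $52,223.58.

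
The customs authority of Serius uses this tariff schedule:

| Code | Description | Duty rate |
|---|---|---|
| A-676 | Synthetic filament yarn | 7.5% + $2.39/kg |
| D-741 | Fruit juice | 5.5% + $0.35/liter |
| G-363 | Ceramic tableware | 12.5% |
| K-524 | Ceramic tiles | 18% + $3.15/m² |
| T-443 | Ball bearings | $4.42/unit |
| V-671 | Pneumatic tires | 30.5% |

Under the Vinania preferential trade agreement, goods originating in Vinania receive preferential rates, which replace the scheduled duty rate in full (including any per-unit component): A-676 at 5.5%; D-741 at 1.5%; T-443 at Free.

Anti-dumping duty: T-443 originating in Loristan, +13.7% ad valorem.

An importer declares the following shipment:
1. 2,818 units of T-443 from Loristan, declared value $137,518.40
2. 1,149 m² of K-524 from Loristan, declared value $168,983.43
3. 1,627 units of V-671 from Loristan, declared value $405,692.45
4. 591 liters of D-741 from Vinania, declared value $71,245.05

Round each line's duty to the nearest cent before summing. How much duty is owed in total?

$190,136.83

Line 1 (T-443, Loristan, 2,818 units, $137,518.40):
Base rate for T-443 is $4.42/unit.
T-443 has an FTA preferential rate, but origin Loristan is not Vinania; base rate stands.
Additional duty on T-443 from Loristan: +13.7% ad valorem. Applied ad valorem rate = 13.7%.
Duty = $137,518.40 × 13.7% + 2,818 × $4.42 = $31,295.58.
Line 2 (K-524, Loristan, 1,149 m², $168,983.43):
Base rate for K-524 is 18% + $3.15/m².
Duty = $168,983.43 × 18% + 1,149 × $3.15 = $34,036.37.
Line 3 (V-671, Loristan, 1,627 units, $405,692.45):
Base rate for V-671 is 30.5%.
Duty = $405,692.45 × 30.5% = $123,736.20.
Line 4 (D-741, Vinania, 591 liters, $71,245.05):
Base rate for D-741 is 5.5% + $0.35/liter.
Origin Vinania qualifies under the Serius–Vinania agreement and D-741 is covered: preferential rate 1.5% applies instead.
Duty = $71,245.05 × 1.5% = $1,068.68.
Total = $31,295.58 + $34,036.37 + $123,736.20 + $1,068.68 = $190,136.83.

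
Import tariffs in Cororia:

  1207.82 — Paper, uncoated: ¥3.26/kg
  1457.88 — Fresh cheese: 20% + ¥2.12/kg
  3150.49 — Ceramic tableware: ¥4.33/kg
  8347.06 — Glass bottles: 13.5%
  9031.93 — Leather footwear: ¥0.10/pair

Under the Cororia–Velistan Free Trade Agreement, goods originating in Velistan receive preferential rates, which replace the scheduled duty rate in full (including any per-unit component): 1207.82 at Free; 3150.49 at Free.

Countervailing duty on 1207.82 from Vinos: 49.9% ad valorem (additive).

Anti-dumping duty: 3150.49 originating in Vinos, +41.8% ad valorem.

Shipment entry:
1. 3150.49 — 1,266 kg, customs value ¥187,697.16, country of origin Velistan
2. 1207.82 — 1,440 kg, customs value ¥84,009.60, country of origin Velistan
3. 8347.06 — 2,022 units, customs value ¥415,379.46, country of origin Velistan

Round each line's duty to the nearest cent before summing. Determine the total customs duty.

¥56,076.23

Line 1 (3150.49, Velistan, 1,266 kg, ¥187,697.16):
Base rate for 3150.49 is ¥4.33/kg.
Origin Velistan qualifies under the Cororia–Velistan agreement and 3150.49 is covered: preferential rate Free applies instead.
The additional-duty order on 3150.49 targets Vinos, not Velistan; it does not apply.
Duty = ¥187,697.16 × 0% = ¥0.00.
Line 2 (1207.82, Velistan, 1,440 kg, ¥84,009.60):
Base rate for 1207.82 is ¥3.26/kg.
Origin Velistan qualifies under the Cororia–Velistan agreement and 1207.82 is covered: preferential rate Free applies instead.
The additional-duty order on 1207.82 targets Vinos, not Velistan; it does not apply.
Duty = ¥84,009.60 × 0% = ¥0.00.
Line 3 (8347.06, Velistan, 2,022 units, ¥415,379.46):
Base rate for 8347.06 is 13.5%.
Origin Velistan is the FTA partner but 8347.06 is not on the preference list; base rate stands.
Duty = ¥415,379.46 × 13.5% = ¥56,076.23.
Total = ¥0.00 + ¥0.00 + ¥56,076.23 = ¥56,076.23.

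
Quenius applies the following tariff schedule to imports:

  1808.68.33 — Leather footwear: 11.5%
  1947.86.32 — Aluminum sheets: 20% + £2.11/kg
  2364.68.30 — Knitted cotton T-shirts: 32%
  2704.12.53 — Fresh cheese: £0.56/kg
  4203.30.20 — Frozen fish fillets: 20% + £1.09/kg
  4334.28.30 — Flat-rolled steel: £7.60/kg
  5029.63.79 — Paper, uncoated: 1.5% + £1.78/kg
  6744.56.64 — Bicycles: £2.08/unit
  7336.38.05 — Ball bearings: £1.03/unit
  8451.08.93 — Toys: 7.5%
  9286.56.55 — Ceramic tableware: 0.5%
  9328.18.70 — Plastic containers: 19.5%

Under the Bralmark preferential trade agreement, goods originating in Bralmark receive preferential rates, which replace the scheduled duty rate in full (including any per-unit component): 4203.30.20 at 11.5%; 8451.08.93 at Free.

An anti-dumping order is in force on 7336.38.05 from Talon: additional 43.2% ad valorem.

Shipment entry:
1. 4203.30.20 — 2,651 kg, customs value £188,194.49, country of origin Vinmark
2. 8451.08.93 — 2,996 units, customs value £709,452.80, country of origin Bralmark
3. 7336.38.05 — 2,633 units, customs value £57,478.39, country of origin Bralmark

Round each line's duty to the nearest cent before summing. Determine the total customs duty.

Line 1 (4203.30.20, Vinmark, 2,651 kg, £188,194.49):
Base rate for 4203.30.20 is 20% + £1.09/kg.
4203.30.20 has an FTA preferential rate, but origin Vinmark is not Bralmark; base rate stands.
Duty = £188,194.49 × 20% + 2,651 × £1.09 = £40,528.49.
Line 2 (8451.08.93, Bralmark, 2,996 units, £709,452.80):
Base rate for 8451.08.93 is 7.5%.
Origin Bralmark qualifies under the Quenius–Bralmark agreement and 8451.08.93 is covered: preferential rate Free applies instead.
Duty = £709,452.80 × 0% = £0.00.
Line 3 (7336.38.05, Bralmark, 2,633 units, £57,478.39):
Base rate for 7336.38.05 is £1.03/unit.
Origin Bralmark is the FTA partner but 7336.38.05 is not on the preference list; base rate stands.
The additional-duty order on 7336.38.05 targets Talon, not Bralmark; it does not apply.
Duty = 2,633 × £1.03 = £2,711.99.
Total = £40,528.49 + £0.00 + £2,711.99 = £43,240.48.

£43,240.48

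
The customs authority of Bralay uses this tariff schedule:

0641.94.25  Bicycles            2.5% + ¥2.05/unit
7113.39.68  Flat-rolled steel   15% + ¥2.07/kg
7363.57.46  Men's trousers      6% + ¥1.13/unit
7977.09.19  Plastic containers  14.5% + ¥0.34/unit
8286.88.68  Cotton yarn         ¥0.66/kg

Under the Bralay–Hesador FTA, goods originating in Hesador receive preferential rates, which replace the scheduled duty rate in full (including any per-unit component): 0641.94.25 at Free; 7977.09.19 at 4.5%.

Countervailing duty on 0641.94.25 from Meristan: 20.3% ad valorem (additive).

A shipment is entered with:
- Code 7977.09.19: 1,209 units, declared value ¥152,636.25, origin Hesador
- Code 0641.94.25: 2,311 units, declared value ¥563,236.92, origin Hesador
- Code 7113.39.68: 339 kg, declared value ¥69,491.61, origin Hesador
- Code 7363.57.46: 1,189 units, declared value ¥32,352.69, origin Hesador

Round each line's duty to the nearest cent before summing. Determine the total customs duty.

Line 1 (7977.09.19, Hesador, 1,209 units, ¥152,636.25):
Base rate for 7977.09.19 is 14.5% + ¥0.34/unit.
Origin Hesador qualifies under the Bralay–Hesador agreement and 7977.09.19 is covered: preferential rate 4.5% applies instead.
Duty = ¥152,636.25 × 4.5% = ¥6,868.63.
Line 2 (0641.94.25, Hesador, 2,311 units, ¥563,236.92):
Base rate for 0641.94.25 is 2.5% + ¥2.05/unit.
Origin Hesador qualifies under the Bralay–Hesador agreement and 0641.94.25 is covered: preferential rate Free applies instead.
The additional-duty order on 0641.94.25 targets Meristan, not Hesador; it does not apply.
Duty = ¥563,236.92 × 0% = ¥0.00.
Line 3 (7113.39.68, Hesador, 339 kg, ¥69,491.61):
Base rate for 7113.39.68 is 15% + ¥2.07/kg.
Origin Hesador is the FTA partner but 7113.39.68 is not on the preference list; base rate stands.
Duty = ¥69,491.61 × 15% + 339 × ¥2.07 = ¥11,125.47.
Line 4 (7363.57.46, Hesador, 1,189 units, ¥32,352.69):
Base rate for 7363.57.46 is 6% + ¥1.13/unit.
Origin Hesador is the FTA partner but 7363.57.46 is not on the preference list; base rate stands.
Duty = ¥32,352.69 × 6% + 1,189 × ¥1.13 = ¥3,284.73.
Total = ¥6,868.63 + ¥0.00 + ¥11,125.47 + ¥3,284.73 = ¥21,278.83.

¥21,278.83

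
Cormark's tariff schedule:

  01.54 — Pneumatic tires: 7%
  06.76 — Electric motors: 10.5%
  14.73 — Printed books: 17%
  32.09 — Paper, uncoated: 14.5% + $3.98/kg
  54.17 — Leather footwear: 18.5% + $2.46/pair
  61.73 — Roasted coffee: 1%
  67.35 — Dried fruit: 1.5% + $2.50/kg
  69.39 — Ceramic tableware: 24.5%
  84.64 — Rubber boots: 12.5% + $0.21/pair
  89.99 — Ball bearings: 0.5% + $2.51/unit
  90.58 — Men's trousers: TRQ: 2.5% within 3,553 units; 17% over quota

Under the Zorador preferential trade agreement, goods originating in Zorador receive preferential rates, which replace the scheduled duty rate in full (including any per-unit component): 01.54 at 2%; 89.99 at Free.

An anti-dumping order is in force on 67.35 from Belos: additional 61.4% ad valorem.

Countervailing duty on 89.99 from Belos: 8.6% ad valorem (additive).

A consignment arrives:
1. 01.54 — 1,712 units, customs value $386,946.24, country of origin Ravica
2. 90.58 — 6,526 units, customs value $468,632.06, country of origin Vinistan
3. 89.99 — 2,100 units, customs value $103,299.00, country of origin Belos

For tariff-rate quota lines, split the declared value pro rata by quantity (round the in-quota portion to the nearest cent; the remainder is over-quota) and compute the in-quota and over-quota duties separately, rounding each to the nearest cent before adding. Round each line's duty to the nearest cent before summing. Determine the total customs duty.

Line 1 (01.54, Ravica, 1,712 units, $386,946.24):
Base rate for 01.54 is 7%.
01.54 has an FTA preferential rate, but origin Ravica is not Zorador; base rate stands.
Duty = $386,946.24 × 7% = $27,086.24.
Line 2 (90.58, Vinistan, 6,526 units, $468,632.06):
Code 90.58 is under a tariff-rate quota (threshold 3,553 units). In-quota: 3,553 units at 2.5%; over-quota: 2,973 units at 17%.
Pro-rata value split: in-quota = $468,632.06 × 3,553/6,526 = $255,140.93; over-quota = $468,632.06 − $255,140.93 = $213,491.13.
In-quota duty = $255,140.93 × 2.5% = $6,378.52. Over-quota duty = $213,491.13 × 17% = $36,293.49.
Line duty = $6,378.52 + $36,293.49 = $42,672.01.
Line 3 (89.99, Belos, 2,100 units, $103,299.00):
Base rate for 89.99 is 0.5% + $2.51/unit.
89.99 has an FTA preferential rate, but origin Belos is not Zorador; base rate stands.
Additional duty on 89.99 from Belos: +8.6%. Applied ad valorem rate: 0.5% + 8.6% = 9.1%.
Duty = $103,299.00 × 9.1% + 2,100 × $2.51 = $14,671.21.
Total = $27,086.24 + $42,672.01 + $14,671.21 = $84,429.46.

$84,429.46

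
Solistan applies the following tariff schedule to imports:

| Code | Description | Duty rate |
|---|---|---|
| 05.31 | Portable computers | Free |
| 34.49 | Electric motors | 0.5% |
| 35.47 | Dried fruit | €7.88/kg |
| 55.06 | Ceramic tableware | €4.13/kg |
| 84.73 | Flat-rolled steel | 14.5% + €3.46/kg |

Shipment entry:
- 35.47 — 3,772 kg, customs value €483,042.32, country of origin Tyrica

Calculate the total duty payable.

Line 1 (35.47, Tyrica, 3,772 kg, €483,042.32):
Base rate for 35.47 is €7.88/kg.
Duty = 3,772 × €7.88 = €29,723.36.

€29,723.36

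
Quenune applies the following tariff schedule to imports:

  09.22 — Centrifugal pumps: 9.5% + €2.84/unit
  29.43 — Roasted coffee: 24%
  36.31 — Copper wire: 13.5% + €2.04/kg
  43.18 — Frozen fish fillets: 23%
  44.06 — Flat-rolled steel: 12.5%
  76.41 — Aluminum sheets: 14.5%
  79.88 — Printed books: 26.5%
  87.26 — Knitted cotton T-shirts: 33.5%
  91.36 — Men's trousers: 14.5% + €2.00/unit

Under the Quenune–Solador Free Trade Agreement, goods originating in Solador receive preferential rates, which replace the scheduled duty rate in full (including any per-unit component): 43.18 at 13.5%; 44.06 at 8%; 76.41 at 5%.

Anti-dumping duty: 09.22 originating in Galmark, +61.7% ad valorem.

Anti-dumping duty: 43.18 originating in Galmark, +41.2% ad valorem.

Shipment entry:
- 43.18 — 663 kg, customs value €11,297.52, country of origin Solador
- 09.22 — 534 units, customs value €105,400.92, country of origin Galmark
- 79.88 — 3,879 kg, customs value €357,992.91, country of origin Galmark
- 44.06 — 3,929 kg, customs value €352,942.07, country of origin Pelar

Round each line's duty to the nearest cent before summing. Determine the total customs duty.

Line 1 (43.18, Solador, 663 kg, €11,297.52):
Base rate for 43.18 is 23%.
Origin Solador qualifies under the Quenune–Solador agreement and 43.18 is covered: preferential rate 13.5% applies instead.
The additional-duty order on 43.18 targets Galmark, not Solador; it does not apply.
Duty = €11,297.52 × 13.5% = €1,525.17.
Line 2 (09.22, Galmark, 534 units, €105,400.92):
Base rate for 09.22 is 9.5% + €2.84/unit.
Additional duty on 09.22 from Galmark: +61.7%. Applied ad valorem rate: 9.5% + 61.7% = 71.2%.
Duty = €105,400.92 × 71.2% + 534 × €2.84 = €76,562.02.
Line 3 (79.88, Galmark, 3,879 kg, €357,992.91):
Base rate for 79.88 is 26.5%.
Duty = €357,992.91 × 26.5% = €94,868.12.
Line 4 (44.06, Pelar, 3,929 kg, €352,942.07):
Base rate for 44.06 is 12.5%.
44.06 has an FTA preferential rate, but origin Pelar is not Solador; base rate stands.
Duty = €352,942.07 × 12.5% = €44,117.76.
Total = €1,525.17 + €76,562.02 + €94,868.12 + €44,117.76 = €217,073.07.

€217,073.07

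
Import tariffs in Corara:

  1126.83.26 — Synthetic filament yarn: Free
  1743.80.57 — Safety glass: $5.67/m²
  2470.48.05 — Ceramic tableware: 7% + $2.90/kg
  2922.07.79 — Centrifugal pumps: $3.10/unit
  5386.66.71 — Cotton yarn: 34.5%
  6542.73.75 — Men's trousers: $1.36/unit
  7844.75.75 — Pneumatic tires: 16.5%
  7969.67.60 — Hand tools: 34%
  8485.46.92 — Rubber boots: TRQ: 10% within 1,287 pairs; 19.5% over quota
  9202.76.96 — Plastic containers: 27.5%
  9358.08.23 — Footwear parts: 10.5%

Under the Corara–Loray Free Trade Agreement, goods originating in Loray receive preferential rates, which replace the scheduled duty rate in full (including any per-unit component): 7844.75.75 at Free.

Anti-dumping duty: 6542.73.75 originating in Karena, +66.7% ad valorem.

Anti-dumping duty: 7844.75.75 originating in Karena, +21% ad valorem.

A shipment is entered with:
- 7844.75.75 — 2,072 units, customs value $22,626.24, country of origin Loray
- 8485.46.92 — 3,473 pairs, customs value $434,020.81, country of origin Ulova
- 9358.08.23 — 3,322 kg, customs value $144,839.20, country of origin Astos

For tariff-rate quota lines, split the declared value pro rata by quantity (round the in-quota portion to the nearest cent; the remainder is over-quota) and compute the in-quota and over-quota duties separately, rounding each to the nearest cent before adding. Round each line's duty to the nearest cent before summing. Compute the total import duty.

$84,562.72

Line 1 (7844.75.75, Loray, 2,072 units, $22,626.24):
Base rate for 7844.75.75 is 16.5%.
Origin Loray qualifies under the Corara–Loray agreement and 7844.75.75 is covered: preferential rate Free applies instead.
The additional-duty order on 7844.75.75 targets Karena, not Loray; it does not apply.
Duty = $22,626.24 × 0% = $0.00.
Line 2 (8485.46.92, Ulova, 3,473 pairs, $434,020.81):
Code 8485.46.92 is under a tariff-rate quota (threshold 1,287 pairs). In-quota: 1,287 pairs at 10%; over-quota: 2,186 pairs at 19.5%.
Pro-rata value split: in-quota = $434,020.81 × 1,287/3,473 = $160,836.39; over-quota = $434,020.81 − $160,836.39 = $273,184.42.
In-quota duty = $160,836.39 × 10% = $16,083.64. Over-quota duty = $273,184.42 × 19.5% = $53,270.96.
Line duty = $16,083.64 + $53,270.96 = $69,354.60.
Line 3 (9358.08.23, Astos, 3,322 kg, $144,839.20):
Base rate for 9358.08.23 is 10.5%.
Duty = $144,839.20 × 10.5% = $15,208.12.
Total = $0.00 + $69,354.60 + $15,208.12 = $84,562.72.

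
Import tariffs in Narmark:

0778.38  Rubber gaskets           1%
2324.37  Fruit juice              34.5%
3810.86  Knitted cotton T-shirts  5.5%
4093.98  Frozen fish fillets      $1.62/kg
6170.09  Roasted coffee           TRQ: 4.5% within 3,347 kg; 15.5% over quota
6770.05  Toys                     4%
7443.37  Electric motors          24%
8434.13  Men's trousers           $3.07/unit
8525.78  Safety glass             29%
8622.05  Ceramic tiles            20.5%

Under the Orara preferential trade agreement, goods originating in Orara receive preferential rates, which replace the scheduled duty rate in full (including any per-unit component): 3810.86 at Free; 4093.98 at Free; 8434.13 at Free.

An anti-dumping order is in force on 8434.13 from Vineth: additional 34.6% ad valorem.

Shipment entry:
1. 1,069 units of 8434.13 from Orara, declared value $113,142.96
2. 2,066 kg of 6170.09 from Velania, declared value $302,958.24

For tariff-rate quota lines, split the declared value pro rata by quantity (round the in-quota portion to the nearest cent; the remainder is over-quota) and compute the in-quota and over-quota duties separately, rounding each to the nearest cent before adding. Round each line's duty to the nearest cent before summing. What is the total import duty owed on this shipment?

Line 1 (8434.13, Orara, 1,069 units, $113,142.96):
Base rate for 8434.13 is $3.07/unit.
Origin Orara qualifies under the Narmark–Orara agreement and 8434.13 is covered: preferential rate Free applies instead.
The additional-duty order on 8434.13 targets Vineth, not Orara; it does not apply.
Duty = $113,142.96 × 0% = $0.00.
Line 2 (6170.09, Velania, 2,066 kg, $302,958.24):
Code 6170.09 is under a tariff-rate quota (threshold 3,347 kg). Quantity 2,066 kg is within the quota, so the in-quota rate 4.5% applies to the full value.
Duty = $302,958.24 × 4.5% = $13,633.12.
Total = $0.00 + $13,633.12 = $13,633.12.

$13,633.12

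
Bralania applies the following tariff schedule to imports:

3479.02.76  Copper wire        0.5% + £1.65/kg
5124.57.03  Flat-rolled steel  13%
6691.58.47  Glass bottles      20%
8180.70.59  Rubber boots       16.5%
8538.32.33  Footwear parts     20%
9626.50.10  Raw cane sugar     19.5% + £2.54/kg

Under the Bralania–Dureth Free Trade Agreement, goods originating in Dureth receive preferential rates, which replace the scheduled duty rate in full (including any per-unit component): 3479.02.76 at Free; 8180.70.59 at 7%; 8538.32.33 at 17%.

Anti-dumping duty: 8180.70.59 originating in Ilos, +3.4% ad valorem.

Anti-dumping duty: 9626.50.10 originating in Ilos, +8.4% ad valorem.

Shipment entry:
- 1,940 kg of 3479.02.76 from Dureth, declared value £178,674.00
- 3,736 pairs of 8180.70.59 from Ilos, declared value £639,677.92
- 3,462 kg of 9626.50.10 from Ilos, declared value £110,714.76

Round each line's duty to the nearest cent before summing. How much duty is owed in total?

£166,978.81

Line 1 (3479.02.76, Dureth, 1,940 kg, £178,674.00):
Base rate for 3479.02.76 is 0.5% + £1.65/kg.
Origin Dureth qualifies under the Bralania–Dureth agreement and 3479.02.76 is covered: preferential rate Free applies instead.
Duty = £178,674.00 × 0% = £0.00.
Line 2 (8180.70.59, Ilos, 3,736 pairs, £639,677.92):
Base rate for 8180.70.59 is 16.5%.
8180.70.59 has an FTA preferential rate, but origin Ilos is not Dureth; base rate stands.
Additional duty on 8180.70.59 from Ilos: +3.4%. Applied ad valorem rate: 16.5% + 3.4% = 19.9%.
Duty = £639,677.92 × 19.9% = £127,295.91.
Line 3 (9626.50.10, Ilos, 3,462 kg, £110,714.76):
Base rate for 9626.50.10 is 19.5% + £2.54/kg.
Additional duty on 9626.50.10 from Ilos: +8.4%. Applied ad valorem rate: 19.5% + 8.4% = 27.9%.
Duty = £110,714.76 × 27.9% + 3,462 × £2.54 = £39,682.90.
Total = £0.00 + £127,295.91 + £39,682.90 = £166,978.81.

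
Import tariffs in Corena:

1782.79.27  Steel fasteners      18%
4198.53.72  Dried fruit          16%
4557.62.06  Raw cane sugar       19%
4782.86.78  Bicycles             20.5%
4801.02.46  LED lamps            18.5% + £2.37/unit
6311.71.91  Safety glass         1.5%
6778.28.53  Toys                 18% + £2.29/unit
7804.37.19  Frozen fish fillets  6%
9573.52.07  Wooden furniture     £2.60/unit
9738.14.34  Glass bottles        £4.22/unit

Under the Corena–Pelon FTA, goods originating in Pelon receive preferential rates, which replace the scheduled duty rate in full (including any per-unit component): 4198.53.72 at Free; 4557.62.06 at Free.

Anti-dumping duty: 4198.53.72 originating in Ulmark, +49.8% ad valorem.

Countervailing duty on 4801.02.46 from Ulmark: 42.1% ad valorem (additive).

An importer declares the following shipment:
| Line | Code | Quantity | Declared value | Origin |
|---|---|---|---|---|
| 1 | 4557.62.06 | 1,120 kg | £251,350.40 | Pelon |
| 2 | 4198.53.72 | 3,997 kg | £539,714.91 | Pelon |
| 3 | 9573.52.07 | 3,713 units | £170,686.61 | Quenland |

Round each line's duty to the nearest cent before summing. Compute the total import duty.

£9,653.80

Line 1 (4557.62.06, Pelon, 1,120 kg, £251,350.40):
Base rate for 4557.62.06 is 19%.
Origin Pelon qualifies under the Corena–Pelon agreement and 4557.62.06 is covered: preferential rate Free applies instead.
Duty = £251,350.40 × 0% = £0.00.
Line 2 (4198.53.72, Pelon, 3,997 kg, £539,714.91):
Base rate for 4198.53.72 is 16%.
Origin Pelon qualifies under the Corena–Pelon agreement and 4198.53.72 is covered: preferential rate Free applies instead.
The additional-duty order on 4198.53.72 targets Ulmark, not Pelon; it does not apply.
Duty = £539,714.91 × 0% = £0.00.
Line 3 (9573.52.07, Quenland, 3,713 units, £170,686.61):
Base rate for 9573.52.07 is £2.60/unit.
Duty = 3,713 × £2.60 = £9,653.80.
Total = £0.00 + £0.00 + £9,653.80 = £9,653.80.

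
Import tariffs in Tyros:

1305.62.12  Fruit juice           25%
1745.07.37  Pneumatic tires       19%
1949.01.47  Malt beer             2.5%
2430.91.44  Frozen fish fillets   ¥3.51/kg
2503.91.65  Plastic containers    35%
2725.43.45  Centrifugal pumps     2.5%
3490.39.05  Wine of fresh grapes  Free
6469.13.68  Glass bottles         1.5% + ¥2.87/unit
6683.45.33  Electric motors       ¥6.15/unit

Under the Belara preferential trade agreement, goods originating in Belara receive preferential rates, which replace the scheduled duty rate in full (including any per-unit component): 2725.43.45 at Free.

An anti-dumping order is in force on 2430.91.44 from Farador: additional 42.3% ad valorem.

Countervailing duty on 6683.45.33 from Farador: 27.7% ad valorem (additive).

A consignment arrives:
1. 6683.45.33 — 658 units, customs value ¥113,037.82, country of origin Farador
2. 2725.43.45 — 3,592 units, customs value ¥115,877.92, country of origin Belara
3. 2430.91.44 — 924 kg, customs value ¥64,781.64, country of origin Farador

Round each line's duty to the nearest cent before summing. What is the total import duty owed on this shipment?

Line 1 (6683.45.33, Farador, 658 units, ¥113,037.82):
Base rate for 6683.45.33 is ¥6.15/unit.
Additional duty on 6683.45.33 from Farador: +27.7% ad valorem. Applied ad valorem rate = 27.7%.
Duty = ¥113,037.82 × 27.7% + 658 × ¥6.15 = ¥35,358.18.
Line 2 (2725.43.45, Belara, 3,592 units, ¥115,877.92):
Base rate for 2725.43.45 is 2.5%.
Origin Belara qualifies under the Tyros–Belara agreement and 2725.43.45 is covered: preferential rate Free applies instead.
Duty = ¥115,877.92 × 0% = ¥0.00.
Line 3 (2430.91.44, Farador, 924 kg, ¥64,781.64):
Base rate for 2430.91.44 is ¥3.51/kg.
Additional duty on 2430.91.44 from Farador: +42.3% ad valorem. Applied ad valorem rate = 42.3%.
Duty = ¥64,781.64 × 42.3% + 924 × ¥3.51 = ¥30,645.87.
Total = ¥35,358.18 + ¥0.00 + ¥30,645.87 = ¥66,004.05.

¥66,004.05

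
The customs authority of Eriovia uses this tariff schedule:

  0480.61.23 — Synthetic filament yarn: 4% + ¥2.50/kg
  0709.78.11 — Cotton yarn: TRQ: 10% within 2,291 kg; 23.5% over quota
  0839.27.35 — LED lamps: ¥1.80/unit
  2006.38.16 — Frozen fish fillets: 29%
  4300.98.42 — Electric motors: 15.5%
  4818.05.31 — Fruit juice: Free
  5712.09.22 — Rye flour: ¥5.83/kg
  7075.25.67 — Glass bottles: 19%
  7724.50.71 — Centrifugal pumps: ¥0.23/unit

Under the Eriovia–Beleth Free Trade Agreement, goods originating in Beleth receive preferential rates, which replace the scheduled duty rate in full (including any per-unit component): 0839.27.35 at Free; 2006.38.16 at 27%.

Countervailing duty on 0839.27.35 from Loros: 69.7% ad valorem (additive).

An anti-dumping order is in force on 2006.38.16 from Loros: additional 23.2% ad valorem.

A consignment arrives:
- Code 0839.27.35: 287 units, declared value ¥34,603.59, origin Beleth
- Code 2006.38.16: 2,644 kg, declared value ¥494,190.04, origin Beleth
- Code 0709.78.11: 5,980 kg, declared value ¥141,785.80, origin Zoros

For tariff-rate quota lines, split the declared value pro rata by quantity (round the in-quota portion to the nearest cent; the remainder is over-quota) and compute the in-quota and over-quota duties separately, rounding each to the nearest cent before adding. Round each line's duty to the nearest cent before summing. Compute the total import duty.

Line 1 (0839.27.35, Beleth, 287 units, ¥34,603.59):
Base rate for 0839.27.35 is ¥1.80/unit.
Origin Beleth qualifies under the Eriovia–Beleth agreement and 0839.27.35 is covered: preferential rate Free applies instead.
The additional-duty order on 0839.27.35 targets Loros, not Beleth; it does not apply.
Duty = ¥34,603.59 × 0% = ¥0.00.
Line 2 (2006.38.16, Beleth, 2,644 kg, ¥494,190.04):
Base rate for 2006.38.16 is 29%.
Origin Beleth qualifies under the Eriovia–Beleth agreement and 2006.38.16 is covered: preferential rate 27% applies instead.
The additional-duty order on 2006.38.16 targets Loros, not Beleth; it does not apply.
Duty = ¥494,190.04 × 27% = ¥133,431.31.
Line 3 (0709.78.11, Zoros, 5,980 kg, ¥141,785.80):
Code 0709.78.11 is under a tariff-rate quota (threshold 2,291 kg). In-quota: 2,291 kg at 10%; over-quota: 3,689 kg at 23.5%.
Pro-rata value split: in-quota = ¥141,785.80 × 2,291/5,980 = ¥54,319.61; over-quota = ¥141,785.80 − ¥54,319.61 = ¥87,466.19.
In-quota duty = ¥54,319.61 × 10% = ¥5,431.96. Over-quota duty = ¥87,466.19 × 23.5% = ¥20,554.55.
Line duty = ¥5,431.96 + ¥20,554.55 = ¥25,986.51.
Total = ¥0.00 + ¥133,431.31 + ¥25,986.51 = ¥159,417.82.

¥159,417.82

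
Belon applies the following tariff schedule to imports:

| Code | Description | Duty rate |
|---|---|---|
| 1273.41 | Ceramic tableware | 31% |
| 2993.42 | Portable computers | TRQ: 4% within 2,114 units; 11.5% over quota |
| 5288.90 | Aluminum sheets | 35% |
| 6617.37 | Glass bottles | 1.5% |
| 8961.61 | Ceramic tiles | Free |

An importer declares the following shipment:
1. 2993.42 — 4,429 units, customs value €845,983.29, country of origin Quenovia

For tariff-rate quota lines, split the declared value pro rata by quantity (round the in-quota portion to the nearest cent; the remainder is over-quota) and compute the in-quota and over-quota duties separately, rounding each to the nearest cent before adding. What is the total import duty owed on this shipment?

Line 1 (2993.42, Quenovia, 4,429 units, €845,983.29):
Code 2993.42 is under a tariff-rate quota (threshold 2,114 units). In-quota: 2,114 units at 4%; over-quota: 2,315 units at 11.5%.
Pro-rata value split: in-quota = €845,983.29 × 2,114/4,429 = €403,795.14; over-quota = €845,983.29 − €403,795.14 = €442,188.15.
In-quota duty = €403,795.14 × 4% = €16,151.81. Over-quota duty = €442,188.15 × 11.5% = €50,851.64.
Line duty = €16,151.81 + €50,851.64 = €67,003.45.

€67,003.45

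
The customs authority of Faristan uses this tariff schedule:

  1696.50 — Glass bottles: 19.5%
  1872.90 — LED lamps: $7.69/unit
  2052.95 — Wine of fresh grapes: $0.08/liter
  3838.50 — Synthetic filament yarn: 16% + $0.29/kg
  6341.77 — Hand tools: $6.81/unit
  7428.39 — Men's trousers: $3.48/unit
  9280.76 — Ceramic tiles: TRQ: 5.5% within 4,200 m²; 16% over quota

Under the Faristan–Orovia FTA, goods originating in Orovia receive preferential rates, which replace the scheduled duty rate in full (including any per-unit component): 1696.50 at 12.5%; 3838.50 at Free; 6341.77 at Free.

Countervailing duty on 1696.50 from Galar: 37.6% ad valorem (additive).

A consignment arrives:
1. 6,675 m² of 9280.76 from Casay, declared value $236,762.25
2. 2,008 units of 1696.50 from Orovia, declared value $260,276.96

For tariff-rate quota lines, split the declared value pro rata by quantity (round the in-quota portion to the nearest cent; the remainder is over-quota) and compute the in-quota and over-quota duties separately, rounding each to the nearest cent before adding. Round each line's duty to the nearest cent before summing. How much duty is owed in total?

$54,774.31

Line 1 (9280.76, Casay, 6,675 m², $236,762.25):
Code 9280.76 is under a tariff-rate quota (threshold 4,200 m²). In-quota: 4,200 m² at 5.5%; over-quota: 2,475 m² at 16%.
Pro-rata value split: in-quota = $236,762.25 × 4,200/6,675 = $148,974.00; over-quota = $236,762.25 − $148,974.00 = $87,788.25.
In-quota duty = $148,974.00 × 5.5% = $8,193.57. Over-quota duty = $87,788.25 × 16% = $14,046.12.
Line duty = $8,193.57 + $14,046.12 = $22,239.69.
Line 2 (1696.50, Orovia, 2,008 units, $260,276.96):
Base rate for 1696.50 is 19.5%.
Origin Orovia qualifies under the Faristan–Orovia agreement and 1696.50 is covered: preferential rate 12.5% applies instead.
The additional-duty order on 1696.50 targets Galar, not Orovia; it does not apply.
Duty = $260,276.96 × 12.5% = $32,534.62.
Total = $22,239.69 + $32,534.62 = $54,774.31.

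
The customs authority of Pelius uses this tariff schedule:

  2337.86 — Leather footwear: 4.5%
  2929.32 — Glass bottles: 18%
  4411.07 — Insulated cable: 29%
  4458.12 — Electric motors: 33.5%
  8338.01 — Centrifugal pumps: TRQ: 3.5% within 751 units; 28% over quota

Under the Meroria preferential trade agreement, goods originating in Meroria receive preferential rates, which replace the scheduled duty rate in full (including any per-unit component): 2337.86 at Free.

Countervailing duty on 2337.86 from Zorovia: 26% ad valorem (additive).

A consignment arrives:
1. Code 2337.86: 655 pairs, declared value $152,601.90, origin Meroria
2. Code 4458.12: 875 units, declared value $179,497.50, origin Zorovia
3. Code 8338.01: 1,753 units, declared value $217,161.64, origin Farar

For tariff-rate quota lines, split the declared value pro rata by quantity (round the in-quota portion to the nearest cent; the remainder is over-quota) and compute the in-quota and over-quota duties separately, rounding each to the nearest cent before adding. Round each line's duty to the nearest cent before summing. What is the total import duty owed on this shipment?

Line 1 (2337.86, Meroria, 655 pairs, $152,601.90):
Base rate for 2337.86 is 4.5%.
Origin Meroria qualifies under the Pelius–Meroria agreement and 2337.86 is covered: preferential rate Free applies instead.
The additional-duty order on 2337.86 targets Zorovia, not Meroria; it does not apply.
Duty = $152,601.90 × 0% = $0.00.
Line 2 (4458.12, Zorovia, 875 units, $179,497.50):
Base rate for 4458.12 is 33.5%.
Duty = $179,497.50 × 33.5% = $60,131.66.
Line 3 (8338.01, Farar, 1,753 units, $217,161.64):
Code 8338.01 is under a tariff-rate quota (threshold 751 units). In-quota: 751 units at 3.5%; over-quota: 1,002 units at 28%.
Pro-rata value split: in-quota = $217,161.64 × 751/1,753 = $93,033.88; over-quota = $217,161.64 − $93,033.88 = $124,127.76.
In-quota duty = $93,033.88 × 3.5% = $3,256.19. Over-quota duty = $124,127.76 × 28% = $34,755.77.
Line duty = $3,256.19 + $34,755.77 = $38,011.96.
Total = $0.00 + $60,131.66 + $38,011.96 = $98,143.62.

$98,143.62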